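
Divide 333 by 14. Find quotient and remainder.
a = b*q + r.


333 = 14 * 23 + 11
Check: 322 + 11 = 333

q = 23, r = 11


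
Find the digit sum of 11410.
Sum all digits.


1 + 1 + 4 + 1 + 0 = 7


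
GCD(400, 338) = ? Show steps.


400 = 1 * 338 + 62
338 = 5 * 62 + 28
62 = 2 * 28 + 6
28 = 4 * 6 + 4
6 = 1 * 4 + 2
4 = 2 * 2 + 0
GCD = 2


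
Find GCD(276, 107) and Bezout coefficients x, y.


Tabular extended Euclidean (each row: r = 276*s + 107*t):
r=276, s=1, t=0
r=107, s=0, t=1
q=2: r=62, s=1, t=-2   [276*(1) + 107*(-2) = 62]
q=1: r=45, s=-1, t=3   [276*(-1) + 107*(3) = 45]
q=1: r=17, s=2, t=-5   [276*(2) + 107*(-5) = 17]
q=2: r=11, s=-5, t=13   [276*(-5) + 107*(13) = 11]
q=1: r=6, s=7, t=-18   [276*(7) + 107*(-18) = 6]
q=1: r=5, s=-12, t=31   [276*(-12) + 107*(31) = 5]
q=1: r=1, s=19, t=-49   [276*(19) + 107*(-49) = 1]
q=5: r=0, s=-107, t=276   [276*(-107) + 107*(276) = 0]
GCD = 1; from the row with r=1: x=19, y=-49
Check: 276*(19) + 107*(-49) = 5244 - 5243 = 1

GCD = 1, x = 19, y = -49


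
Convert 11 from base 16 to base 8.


11 (base 16) = 17 (decimal)
17 (decimal) = 21 (base 8)


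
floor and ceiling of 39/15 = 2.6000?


39/15 = 2.6000
floor = 2
ceil = 3

floor = 2, ceil = 3


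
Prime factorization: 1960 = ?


1960 / 2 = 980
980 / 2 = 490
490 / 2 = 245
245 / 5 = 49
49 / 7 = 7
7 / 7 = 1
1960 = 2^3 × 5 × 7^2


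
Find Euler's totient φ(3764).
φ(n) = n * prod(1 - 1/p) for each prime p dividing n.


3764 = 2^2 × 941
Prime factors: 2, 941
φ(3764) = 3764 × (1-1/2) × (1-1/941)
= 3764 × 1/2 × 940/941 = 1880

φ(3764) = 1880


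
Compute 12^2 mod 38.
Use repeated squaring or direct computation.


12^1 mod 38 = 12
12^2 mod 38 = 30


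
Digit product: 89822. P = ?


8 × 9 × 8 × 2 × 2 = 2304


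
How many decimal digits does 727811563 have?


727811563 has 9 digits in base 10
floor(log10(727811563)) + 1 = floor(8.8620) + 1 = 9

9 digits (base 10)


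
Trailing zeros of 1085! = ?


floor(1085/5) = 217
floor(1085/25) = 43
floor(1085/125) = 8
floor(1085/625) = 1
Total = 269

269 trailing zeros


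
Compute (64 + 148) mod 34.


64 + 148 = 212
212 mod 34 = 8


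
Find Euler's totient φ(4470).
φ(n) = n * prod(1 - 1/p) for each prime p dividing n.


4470 = 2 × 3 × 5 × 149
Prime factors: 2, 3, 5, 149
φ(4470) = 4470 × (1-1/2) × (1-1/3) × (1-1/5) × (1-1/149)
= 4470 × 1/2 × 2/3 × 4/5 × 148/149 = 1184

φ(4470) = 1184


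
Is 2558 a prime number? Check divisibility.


2558 / 2 = 1279 (exact division)
2558 is NOT prime.

No, 2558 is not prime


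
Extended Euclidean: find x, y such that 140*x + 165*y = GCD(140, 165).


Tabular extended Euclidean (each row: r = 140*s + 165*t):
r=140, s=1, t=0
r=165, s=0, t=1
q=0: r=140, s=1, t=0   [140*(1) + 165*(0) = 140]
q=1: r=25, s=-1, t=1   [140*(-1) + 165*(1) = 25]
q=5: r=15, s=6, t=-5   [140*(6) + 165*(-5) = 15]
q=1: r=10, s=-7, t=6   [140*(-7) + 165*(6) = 10]
q=1: r=5, s=13, t=-11   [140*(13) + 165*(-11) = 5]
q=2: r=0, s=-33, t=28   [140*(-33) + 165*(28) = 0]
GCD = 5; from the row with r=5: x=13, y=-11
Check: 140*(13) + 165*(-11) = 1820 - 1815 = 5

GCD = 5, x = 13, y = -11


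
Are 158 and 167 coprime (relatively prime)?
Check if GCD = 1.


Euclidean algorithm:
167 = 1 * 158 + 9
158 = 17 * 9 + 5
9 = 1 * 5 + 4
5 = 1 * 4 + 1
4 = 4 * 1 + 0
GCD(158, 167) = 1

Yes, coprime (GCD = 1)


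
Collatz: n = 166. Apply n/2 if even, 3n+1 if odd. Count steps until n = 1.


166 → 83 → 250 → 125 → 376 → 188 → 94 → 47 → 142 → 71 → 214 → 107 → 322 → 161 → 484 → 242 → 121 → 364 → 182 → 91 → 274 → 137 → 412 → 206 → 103 → 310 → 155 → 466 → 233 → 700 → 350 → 175 → 526 → 263 → 790 → 395 → 1186 → 593 → 1780 → 890 → 445 → 1336 → 668 → 334 → 167 → 502 → 251 → 754 → 377 → 1132 → 566 → 283 → 850 → 425 → 1276 → 638 → 319 → 958 → 479 → 1438 → 719 → 2158 → 1079 → 3238 → 1619 → 4858 → 2429 → 7288 → 3644 → 1822 → 911 → 2734 → 1367 → 4102 → 2051 → 6154 → 3077 → 9232 → 4616 → 2308 → 1154 → 577 → 1732 → 866 → 433 → 1300 → 650 → 325 → 976 → 488 → 244 → 122 → 61 → 184 → 92 → 46 → 23 → 70 → 35 → 106 → 53 → 160 → 80 → 40 → 20 → 10 → 5 → 16 → 8 → 4 → 2 → 1
Total steps = 111

111 steps


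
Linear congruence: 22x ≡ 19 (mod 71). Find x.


GCD(22, 71) = 1, unique solution
a^(-1) mod 71 = 42
x = 42 * 19 mod 71 = 17

x ≡ 17 (mod 71)


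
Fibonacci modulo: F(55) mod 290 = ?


F(k) mod 290 for k=1..55:
1, 1, 2, 3, 5, 8, 13, 21, 34, 55, 89, 144, 233, 87, 30, 117, 147, 264, 121, 95, 216, 21, 237, 258, 205, 173, 88, 261, 59, 30, 89, 119, 208, 37, 245, 282, 237, 229, 176, 115, 1, 116, 117, 233, 60, 3, 63, 66, 129, 195, 34, 229, 263, 202, 175
F(55) mod 290 = 175


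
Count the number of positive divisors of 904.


904 = 2^3 × 113^1
d(904) = (3+1) × (1+1) = 8

8 divisors


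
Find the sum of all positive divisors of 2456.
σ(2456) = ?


Divisors of 2456: 1, 2, 4, 8, 307, 614, 1228, 2456
Sum = 1 + 2 + 4 + 8 + 307 + 614 + 1228 + 2456 = 4620

σ(2456) = 4620


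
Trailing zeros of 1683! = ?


floor(1683/5) = 336
floor(1683/25) = 67
floor(1683/125) = 13
floor(1683/625) = 2
Total = 418

418 trailing zeros


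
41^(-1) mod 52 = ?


Use the extended Euclidean algorithm on (52, 41); each row r = 52*s + 41*t:
r=52, s=1, t=0
r=41, s=0, t=1
q=1: r=11, s=1, t=-1   [52*(1) + 41*(-1) = 11]
q=3: r=8, s=-3, t=4   [52*(-3) + 41*(4) = 8]
q=1: r=3, s=4, t=-5   [52*(4) + 41*(-5) = 3]
q=2: r=2, s=-11, t=14   [52*(-11) + 41*(14) = 2]
q=1: r=1, s=15, t=-19   [52*(15) + 41*(-19) = 1]
q=2: r=0, s=-41, t=52   [52*(-41) + 41*(52) = 0]
GCD = 1 with t = -19, so 41*(-19) ≡ 1 (mod 52)
Inverse = -19 mod 52 = 33
Check: 41 * 33 = 1353 ≡ 1 (mod 52)

41^(-1) ≡ 33 (mod 52)


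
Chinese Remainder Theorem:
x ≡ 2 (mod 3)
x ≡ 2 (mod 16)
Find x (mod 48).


M = 3*16 = 48
M1 = M/3 = 16, M2 = M/16 = 3
M1^(-1) mod 3 = 1, M2^(-1) mod 16 = 11
x = 2*16*1 + 2*3*11 = 98
98 mod 48 = 2
Check: 2 mod 3 = 2 ✓, 2 mod 16 = 2 ✓

x ≡ 2 (mod 48)


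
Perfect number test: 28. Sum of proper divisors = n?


Proper divisors of 28: 1, 2, 4, 7, 14
Sum = 1 + 2 + 4 + 7 + 14 = 28

Yes, 28 is perfect (28 = 28)


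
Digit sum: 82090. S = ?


8 + 2 + 0 + 9 + 0 = 19


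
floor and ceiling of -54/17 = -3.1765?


-54/17 = -3.1765
floor = -4
ceil = -3

floor = -4, ceil = -3


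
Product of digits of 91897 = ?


9 × 1 × 8 × 9 × 7 = 4536


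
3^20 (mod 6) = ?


3^1 mod 6 = 3
3^2 mod 6 = 3
3^3 mod 6 = 3
3^4 mod 6 = 3
3^5 mod 6 = 3
3^6 mod 6 = 3
3^7 mod 6 = 3
3^8 mod 6 = 3
3^9 mod 6 = 3
3^10 mod 6 = 3
3^11 mod 6 = 3
3^12 mod 6 = 3
3^13 mod 6 = 3
3^14 mod 6 = 3
3^15 mod 6 = 3
3^16 mod 6 = 3
3^17 mod 6 = 3
3^18 mod 6 = 3
3^19 mod 6 = 3
3^20 mod 6 = 3


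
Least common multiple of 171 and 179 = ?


GCD(171, 179) = 1
LCM = 171*179/1 = 30609/1 = 30609

LCM = 30609


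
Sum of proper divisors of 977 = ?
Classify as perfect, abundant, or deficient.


Proper divisors: 1
Sum = 1 = 1
1 < 977 → deficient

s(977) = 1 (deficient)


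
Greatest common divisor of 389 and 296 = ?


389 = 1 * 296 + 93
296 = 3 * 93 + 17
93 = 5 * 17 + 8
17 = 2 * 8 + 1
8 = 8 * 1 + 0
GCD = 1


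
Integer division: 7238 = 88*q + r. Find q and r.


7238 = 88 * 82 + 22
Check: 7216 + 22 = 7238

q = 82, r = 22


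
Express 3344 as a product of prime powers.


3344 / 2 = 1672
1672 / 2 = 836
836 / 2 = 418
418 / 2 = 209
209 / 11 = 19
19 / 19 = 1
3344 = 2^4 × 11 × 19


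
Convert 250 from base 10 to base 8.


250 (base 10) = 250 (decimal)
250 (decimal) = 372 (base 8)


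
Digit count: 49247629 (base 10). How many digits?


49247629 has 8 digits in base 10
floor(log10(49247629)) + 1 = floor(7.6924) + 1 = 8

8 digits (base 10)


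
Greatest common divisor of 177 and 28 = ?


177 = 6 * 28 + 9
28 = 3 * 9 + 1
9 = 9 * 1 + 0
GCD = 1


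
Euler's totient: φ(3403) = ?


3403 = 41 × 83
Prime factors: 41, 83
φ(3403) = 3403 × (1-1/41) × (1-1/83)
= 3403 × 40/41 × 82/83 = 3280

φ(3403) = 3280


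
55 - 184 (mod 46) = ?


55 - 184 = -129
-129 mod 46 = 9


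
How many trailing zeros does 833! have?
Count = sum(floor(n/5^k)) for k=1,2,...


floor(833/5) = 166
floor(833/25) = 33
floor(833/125) = 6
floor(833/625) = 1
Total = 206

206 trailing zeros


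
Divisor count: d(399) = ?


399 = 3^1 × 7^1 × 19^1
d(399) = (1+1) × (1+1) × (1+1) = 8

8 divisors


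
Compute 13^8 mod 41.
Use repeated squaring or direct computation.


13^1 mod 41 = 13
13^2 mod 41 = 5
13^3 mod 41 = 24
13^4 mod 41 = 25
13^5 mod 41 = 38
13^6 mod 41 = 2
13^7 mod 41 = 26
13^8 mod 41 = 10


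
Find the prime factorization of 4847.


4847 / 37 = 131
131 / 131 = 1
4847 = 37 × 131


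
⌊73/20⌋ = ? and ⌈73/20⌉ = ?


73/20 = 3.6500
floor = 3
ceil = 4

floor = 3, ceil = 4


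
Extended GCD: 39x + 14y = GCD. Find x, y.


Tabular extended Euclidean (each row: r = 39*s + 14*t):
r=39, s=1, t=0
r=14, s=0, t=1
q=2: r=11, s=1, t=-2   [39*(1) + 14*(-2) = 11]
q=1: r=3, s=-1, t=3   [39*(-1) + 14*(3) = 3]
q=3: r=2, s=4, t=-11   [39*(4) + 14*(-11) = 2]
q=1: r=1, s=-5, t=14   [39*(-5) + 14*(14) = 1]
q=2: r=0, s=14, t=-39   [39*(14) + 14*(-39) = 0]
GCD = 1; from the row with r=1: x=-5, y=14
Check: 39*(-5) + 14*(14) = -195 + 196 = 1

GCD = 1, x = -5, y = 14


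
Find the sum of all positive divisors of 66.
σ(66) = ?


Divisors of 66: 1, 2, 3, 6, 11, 22, 33, 66
Sum = 1 + 2 + 3 + 6 + 11 + 22 + 33 + 66 = 144

σ(66) = 144


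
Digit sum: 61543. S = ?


6 + 1 + 5 + 4 + 3 = 19


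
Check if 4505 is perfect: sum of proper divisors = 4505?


Proper divisors of 4505: 1, 5, 17, 53, 85, 265, 901
Sum = 1 + 5 + 17 + 53 + 85 + 265 + 901 = 1327

No, 4505 is not perfect (1327 ≠ 4505)


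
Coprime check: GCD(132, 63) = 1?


Euclidean algorithm:
132 = 2 * 63 + 6
63 = 10 * 6 + 3
6 = 2 * 3 + 0
GCD(132, 63) = 3

No, not coprime (GCD = 3)


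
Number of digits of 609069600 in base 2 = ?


609069600 in base 2 = 100100010011011010101000100000
Number of digits = 30

30 digits (base 2)


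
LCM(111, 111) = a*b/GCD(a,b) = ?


GCD(111, 111) = 111
LCM = 111*111/111 = 12321/111 = 111

LCM = 111


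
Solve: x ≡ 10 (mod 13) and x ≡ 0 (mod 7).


M = 13*7 = 91
M1 = M/13 = 7, M2 = M/7 = 13
M1^(-1) mod 13 = 2, M2^(-1) mod 7 = 6
x = 10*7*2 + 0*13*6 = 140
140 mod 91 = 49
Check: 49 mod 13 = 10 ✓, 49 mod 7 = 0 ✓

x ≡ 49 (mod 91)


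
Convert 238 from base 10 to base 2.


238 (base 10) = 238 (decimal)
238 (decimal) = 11101110 (base 2)


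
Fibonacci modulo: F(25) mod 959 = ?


F(k) mod 959 for k=1..25:
1, 1, 2, 3, 5, 8, 13, 21, 34, 55, 89, 144, 233, 377, 610, 28, 638, 666, 345, 52, 397, 449, 846, 336, 223
F(25) mod 959 = 223


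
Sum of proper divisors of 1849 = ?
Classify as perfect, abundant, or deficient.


Proper divisors: 1, 43
Sum = 1 + 43 = 44
44 < 1849 → deficient

s(1849) = 44 (deficient)


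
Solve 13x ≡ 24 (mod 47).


GCD(13, 47) = 1, unique solution
a^(-1) mod 47 = 29
x = 29 * 24 mod 47 = 38

x ≡ 38 (mod 47)


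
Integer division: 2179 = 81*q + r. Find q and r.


2179 = 81 * 26 + 73
Check: 2106 + 73 = 2179

q = 26, r = 73


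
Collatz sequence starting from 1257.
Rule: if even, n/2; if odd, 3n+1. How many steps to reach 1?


1257 → 3772 → 1886 → 943 → 2830 → 1415 → 4246 → 2123 → 6370 → 3185 → 9556 → 4778 → 2389 → 7168 → 3584 → 1792 → 896 → 448 → 224 → 112 → 56 → 28 → 14 → 7 → 22 → 11 → 34 → 17 → 52 → 26 → 13 → 40 → 20 → 10 → 5 → 16 → 8 → 4 → 2 → 1
Total steps = 39

39 steps


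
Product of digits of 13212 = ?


1 × 3 × 2 × 1 × 2 = 12


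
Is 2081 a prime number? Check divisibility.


Check divisors up to sqrt(2081) = 45.6180
No divisors found.
2081 is prime.

Yes, 2081 is prime


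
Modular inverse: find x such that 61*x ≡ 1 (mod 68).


Use the extended Euclidean algorithm on (68, 61); each row r = 68*s + 61*t:
r=68, s=1, t=0
r=61, s=0, t=1
q=1: r=7, s=1, t=-1   [68*(1) + 61*(-1) = 7]
q=8: r=5, s=-8, t=9   [68*(-8) + 61*(9) = 5]
q=1: r=2, s=9, t=-10   [68*(9) + 61*(-10) = 2]
q=2: r=1, s=-26, t=29   [68*(-26) + 61*(29) = 1]
q=2: r=0, s=61, t=-68   [68*(61) + 61*(-68) = 0]
GCD = 1 with t = 29, so 61*(29) ≡ 1 (mod 68)
Inverse = 29 mod 68 = 29
Check: 61 * 29 = 1769 ≡ 1 (mod 68)

61^(-1) ≡ 29 (mod 68)


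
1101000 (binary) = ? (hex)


1101000 (base 2) = 104 (decimal)
104 (decimal) = 68 (base 16)


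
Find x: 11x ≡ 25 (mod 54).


GCD(11, 54) = 1, unique solution
a^(-1) mod 54 = 5
x = 5 * 25 mod 54 = 17

x ≡ 17 (mod 54)


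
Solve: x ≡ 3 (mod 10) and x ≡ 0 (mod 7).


M = 10*7 = 70
M1 = M/10 = 7, M2 = M/7 = 10
M1^(-1) mod 10 = 3, M2^(-1) mod 7 = 5
x = 3*7*3 + 0*10*5 = 63
63 mod 70 = 63
Check: 63 mod 10 = 3 ✓, 63 mod 7 = 0 ✓

x ≡ 63 (mod 70)


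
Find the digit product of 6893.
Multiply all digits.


6 × 8 × 9 × 3 = 1296


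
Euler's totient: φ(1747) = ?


1747 = 1747
Prime factors: 1747
φ(1747) = 1747 × (1-1/1747)
= 1747 × 1746/1747 = 1746

φ(1747) = 1746


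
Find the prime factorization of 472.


472 / 2 = 236
236 / 2 = 118
118 / 2 = 59
59 / 59 = 1
472 = 2^3 × 59


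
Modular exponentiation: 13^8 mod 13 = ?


13^1 mod 13 = 0
13^2 mod 13 = 0
13^3 mod 13 = 0
13^4 mod 13 = 0
13^5 mod 13 = 0
13^6 mod 13 = 0
13^7 mod 13 = 0
13^8 mod 13 = 0


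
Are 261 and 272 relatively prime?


Euclidean algorithm:
272 = 1 * 261 + 11
261 = 23 * 11 + 8
11 = 1 * 8 + 3
8 = 2 * 3 + 2
3 = 1 * 2 + 1
2 = 2 * 1 + 0
GCD(261, 272) = 1

Yes, coprime (GCD = 1)


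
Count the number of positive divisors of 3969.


3969 = 3^4 × 7^2
d(3969) = (4+1) × (2+1) = 15

15 divisors


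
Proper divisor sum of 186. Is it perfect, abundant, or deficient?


Proper divisors: 1, 2, 3, 6, 31, 62, 93
Sum = 1 + 2 + 3 + 6 + 31 + 62 + 93 = 198
198 > 186 → abundant

s(186) = 198 (abundant)


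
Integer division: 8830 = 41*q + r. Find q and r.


8830 = 41 * 215 + 15
Check: 8815 + 15 = 8830

q = 215, r = 15


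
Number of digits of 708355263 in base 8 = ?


708355263 in base 8 = 5216122277
Number of digits = 10

10 digits (base 8)


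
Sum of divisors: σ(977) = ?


Divisors of 977: 1, 977
Sum = 1 + 977 = 978

σ(977) = 978


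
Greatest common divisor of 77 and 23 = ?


77 = 3 * 23 + 8
23 = 2 * 8 + 7
8 = 1 * 7 + 1
7 = 7 * 1 + 0
GCD = 1


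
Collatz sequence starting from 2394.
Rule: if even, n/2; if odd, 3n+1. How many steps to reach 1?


2394 → 1197 → 3592 → 1796 → 898 → 449 → 1348 → 674 → 337 → 1012 → 506 → 253 → 760 → 380 → 190 → 95 → 286 → 143 → 430 → 215 → 646 → 323 → 970 → 485 → 1456 → 728 → 364 → 182 → 91 → 274 → 137 → 412 → 206 → 103 → 310 → 155 → 466 → 233 → 700 → 350 → 175 → 526 → 263 → 790 → 395 → 1186 → 593 → 1780 → 890 → 445 → 1336 → 668 → 334 → 167 → 502 → 251 → 754 → 377 → 1132 → 566 → 283 → 850 → 425 → 1276 → 638 → 319 → 958 → 479 → 1438 → 719 → 2158 → 1079 → 3238 → 1619 → 4858 → 2429 → 7288 → 3644 → 1822 → 911 → 2734 → 1367 → 4102 → 2051 → 6154 → 3077 → 9232 → 4616 → 2308 → 1154 → 577 → 1732 → 866 → 433 → 1300 → 650 → 325 → 976 → 488 → 244 → 122 → 61 → 184 → 92 → 46 → 23 → 70 → 35 → 106 → 53 → 160 → 80 → 40 → 20 → 10 → 5 → 16 → 8 → 4 → 2 → 1
Total steps = 120

120 steps


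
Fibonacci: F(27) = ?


Sequence: 1, 1, 2, 3, 5, 8, 13, 21, 34, 55, 89, 144, 233, 377, 610, 987, 1597, 2584, 4181, 6765, 10946, 17711, 28657, 46368, 75025, 121393, 196418
F(27) = 196418


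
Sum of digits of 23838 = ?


2 + 3 + 8 + 3 + 8 = 24


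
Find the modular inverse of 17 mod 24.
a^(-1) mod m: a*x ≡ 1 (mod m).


Use the extended Euclidean algorithm on (24, 17); each row r = 24*s + 17*t:
r=24, s=1, t=0
r=17, s=0, t=1
q=1: r=7, s=1, t=-1   [24*(1) + 17*(-1) = 7]
q=2: r=3, s=-2, t=3   [24*(-2) + 17*(3) = 3]
q=2: r=1, s=5, t=-7   [24*(5) + 17*(-7) = 1]
q=3: r=0, s=-17, t=24   [24*(-17) + 17*(24) = 0]
GCD = 1 with t = -7, so 17*(-7) ≡ 1 (mod 24)
Inverse = -7 mod 24 = 17
Check: 17 * 17 = 289 ≡ 1 (mod 24)

17^(-1) ≡ 17 (mod 24)


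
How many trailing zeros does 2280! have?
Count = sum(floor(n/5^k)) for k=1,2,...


floor(2280/5) = 456
floor(2280/25) = 91
floor(2280/125) = 18
floor(2280/625) = 3
Total = 568

568 trailing zeros


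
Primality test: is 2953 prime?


Check divisors up to sqrt(2953) = 54.3415
No divisors found.
2953 is prime.

Yes, 2953 is prime


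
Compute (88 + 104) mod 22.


88 + 104 = 192
192 mod 22 = 16


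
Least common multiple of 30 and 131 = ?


GCD(30, 131) = 1
LCM = 30*131/1 = 3930/1 = 3930

LCM = 3930


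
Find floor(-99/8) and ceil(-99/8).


-99/8 = -12.3750
floor = -13
ceil = -12

floor = -13, ceil = -12


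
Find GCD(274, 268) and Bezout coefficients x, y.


Tabular extended Euclidean (each row: r = 274*s + 268*t):
r=274, s=1, t=0
r=268, s=0, t=1
q=1: r=6, s=1, t=-1   [274*(1) + 268*(-1) = 6]
q=44: r=4, s=-44, t=45   [274*(-44) + 268*(45) = 4]
q=1: r=2, s=45, t=-46   [274*(45) + 268*(-46) = 2]
q=2: r=0, s=-134, t=137   [274*(-134) + 268*(137) = 0]
GCD = 2; from the row with r=2: x=45, y=-46
Check: 274*(45) + 268*(-46) = 12330 - 12328 = 2

GCD = 2, x = 45, y = -46


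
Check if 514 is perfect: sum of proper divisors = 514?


Proper divisors of 514: 1, 2, 257
Sum = 1 + 2 + 257 = 260

No, 514 is not perfect (260 ≠ 514)


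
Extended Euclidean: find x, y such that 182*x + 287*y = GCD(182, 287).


Tabular extended Euclidean (each row: r = 182*s + 287*t):
r=182, s=1, t=0
r=287, s=0, t=1
q=0: r=182, s=1, t=0   [182*(1) + 287*(0) = 182]
q=1: r=105, s=-1, t=1   [182*(-1) + 287*(1) = 105]
q=1: r=77, s=2, t=-1   [182*(2) + 287*(-1) = 77]
q=1: r=28, s=-3, t=2   [182*(-3) + 287*(2) = 28]
q=2: r=21, s=8, t=-5   [182*(8) + 287*(-5) = 21]
q=1: r=7, s=-11, t=7   [182*(-11) + 287*(7) = 7]
q=3: r=0, s=41, t=-26   [182*(41) + 287*(-26) = 0]
GCD = 7; from the row with r=7: x=-11, y=7
Check: 182*(-11) + 287*(7) = -2002 + 2009 = 7

GCD = 7, x = -11, y = 7


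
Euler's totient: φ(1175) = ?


1175 = 5^2 × 47
Prime factors: 5, 47
φ(1175) = 1175 × (1-1/5) × (1-1/47)
= 1175 × 4/5 × 46/47 = 920

φ(1175) = 920


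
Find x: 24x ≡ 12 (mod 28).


GCD(24, 28) = 4 divides 12
Divide: 6x ≡ 3 (mod 7)
x ≡ 4 (mod 7)


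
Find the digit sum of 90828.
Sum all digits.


9 + 0 + 8 + 2 + 8 = 27


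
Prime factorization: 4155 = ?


4155 / 3 = 1385
1385 / 5 = 277
277 / 277 = 1
4155 = 3 × 5 × 277


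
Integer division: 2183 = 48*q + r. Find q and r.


2183 = 48 * 45 + 23
Check: 2160 + 23 = 2183

q = 45, r = 23


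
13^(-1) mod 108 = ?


Use the extended Euclidean algorithm on (108, 13); each row r = 108*s + 13*t:
r=108, s=1, t=0
r=13, s=0, t=1
q=8: r=4, s=1, t=-8   [108*(1) + 13*(-8) = 4]
q=3: r=1, s=-3, t=25   [108*(-3) + 13*(25) = 1]
q=4: r=0, s=13, t=-108   [108*(13) + 13*(-108) = 0]
GCD = 1 with t = 25, so 13*(25) ≡ 1 (mod 108)
Inverse = 25 mod 108 = 25
Check: 13 * 25 = 325 ≡ 1 (mod 108)

13^(-1) ≡ 25 (mod 108)


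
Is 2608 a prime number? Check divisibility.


2608 / 2 = 1304 (exact division)
2608 is NOT prime.

No, 2608 is not prime


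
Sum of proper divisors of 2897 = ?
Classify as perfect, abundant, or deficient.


Proper divisors: 1
Sum = 1 = 1
1 < 2897 → deficient

s(2897) = 1 (deficient)


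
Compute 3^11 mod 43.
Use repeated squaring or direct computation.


3^1 mod 43 = 3
3^2 mod 43 = 9
3^3 mod 43 = 27
3^4 mod 43 = 38
3^5 mod 43 = 28
3^6 mod 43 = 41
3^7 mod 43 = 37
3^8 mod 43 = 25
3^9 mod 43 = 32
3^10 mod 43 = 10
3^11 mod 43 = 30


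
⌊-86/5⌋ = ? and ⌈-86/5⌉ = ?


-86/5 = -17.2000
floor = -18
ceil = -17

floor = -18, ceil = -17


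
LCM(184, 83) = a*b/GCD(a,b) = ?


GCD(184, 83) = 1
LCM = 184*83/1 = 15272/1 = 15272

LCM = 15272


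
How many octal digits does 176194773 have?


176194773 in base 8 = 1240102325
Number of digits = 10

10 digits (base 8)


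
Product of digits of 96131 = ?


9 × 6 × 1 × 3 × 1 = 162


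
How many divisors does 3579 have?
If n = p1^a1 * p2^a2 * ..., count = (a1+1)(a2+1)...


3579 = 3^1 × 1193^1
d(3579) = (1+1) × (1+1) = 4

4 divisors


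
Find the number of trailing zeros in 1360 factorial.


floor(1360/5) = 272
floor(1360/25) = 54
floor(1360/125) = 10
floor(1360/625) = 2
Total = 338

338 trailing zeros


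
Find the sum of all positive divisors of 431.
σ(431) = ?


Divisors of 431: 1, 431
Sum = 1 + 431 = 432

σ(431) = 432


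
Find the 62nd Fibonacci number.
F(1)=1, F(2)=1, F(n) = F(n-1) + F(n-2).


Sequence: 1, 1, 2, 3, 5, 8, 13, 21, 34, 55, 89, 144, 233, 377, 610, 987, 1597, 2584, 4181, 6765, 10946, 17711, 28657, 46368, 75025, 121393, 196418, 317811, 514229, 832040, 1346269, 2178309, 3524578, 5702887, 9227465, 14930352, 24157817, 39088169, 63245986, 102334155, 165580141, 267914296, 433494437, 701408733, 1134903170, 1836311903, 2971215073, 4807526976, 7778742049, 12586269025, 20365011074, 32951280099, 53316291173, 86267571272, 139583862445, 225851433717, 365435296162, 591286729879, 956722026041, 1548008755920, 2504730781961, 4052739537881
F(62) = 4052739537881


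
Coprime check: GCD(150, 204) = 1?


Euclidean algorithm:
204 = 1 * 150 + 54
150 = 2 * 54 + 42
54 = 1 * 42 + 12
42 = 3 * 12 + 6
12 = 2 * 6 + 0
GCD(150, 204) = 6

No, not coprime (GCD = 6)


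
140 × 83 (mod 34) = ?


140 × 83 = 11620
11620 mod 34 = 26


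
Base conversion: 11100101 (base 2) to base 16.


11100101 (base 2) = 229 (decimal)
229 (decimal) = E5 (base 16)


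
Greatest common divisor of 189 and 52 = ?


189 = 3 * 52 + 33
52 = 1 * 33 + 19
33 = 1 * 19 + 14
19 = 1 * 14 + 5
14 = 2 * 5 + 4
5 = 1 * 4 + 1
4 = 4 * 1 + 0
GCD = 1


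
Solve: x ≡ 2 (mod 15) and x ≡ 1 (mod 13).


M = 15*13 = 195
M1 = M/15 = 13, M2 = M/13 = 15
M1^(-1) mod 15 = 7, M2^(-1) mod 13 = 7
x = 2*13*7 + 1*15*7 = 287
287 mod 195 = 92
Check: 92 mod 15 = 2 ✓, 92 mod 13 = 1 ✓

x ≡ 92 (mod 195)


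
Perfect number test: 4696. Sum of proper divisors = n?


Proper divisors of 4696: 1, 2, 4, 8, 587, 1174, 2348
Sum = 1 + 2 + 4 + 8 + 587 + 1174 + 2348 = 4124

No, 4696 is not perfect (4124 ≠ 4696)


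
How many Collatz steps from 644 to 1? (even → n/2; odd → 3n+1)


644 → 322 → 161 → 484 → 242 → 121 → 364 → 182 → 91 → 274 → 137 → 412 → 206 → 103 → 310 → 155 → 466 → 233 → 700 → 350 → 175 → 526 → 263 → 790 → 395 → 1186 → 593 → 1780 → 890 → 445 → 1336 → 668 → 334 → 167 → 502 → 251 → 754 → 377 → 1132 → 566 → 283 → 850 → 425 → 1276 → 638 → 319 → 958 → 479 → 1438 → 719 → 2158 → 1079 → 3238 → 1619 → 4858 → 2429 → 7288 → 3644 → 1822 → 911 → 2734 → 1367 → 4102 → 2051 → 6154 → 3077 → 9232 → 4616 → 2308 → 1154 → 577 → 1732 → 866 → 433 → 1300 → 650 → 325 → 976 → 488 → 244 → 122 → 61 → 184 → 92 → 46 → 23 → 70 → 35 → 106 → 53 → 160 → 80 → 40 → 20 → 10 → 5 → 16 → 8 → 4 → 2 → 1
Total steps = 100

100 steps


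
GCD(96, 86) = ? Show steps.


96 = 1 * 86 + 10
86 = 8 * 10 + 6
10 = 1 * 6 + 4
6 = 1 * 4 + 2
4 = 2 * 2 + 0
GCD = 2


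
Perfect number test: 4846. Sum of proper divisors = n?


Proper divisors of 4846: 1, 2, 2423
Sum = 1 + 2 + 2423 = 2426

No, 4846 is not perfect (2426 ≠ 4846)


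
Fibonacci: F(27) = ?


Sequence: 1, 1, 2, 3, 5, 8, 13, 21, 34, 55, 89, 144, 233, 377, 610, 987, 1597, 2584, 4181, 6765, 10946, 17711, 28657, 46368, 75025, 121393, 196418
F(27) = 196418


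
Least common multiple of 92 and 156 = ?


GCD(92, 156) = 4
LCM = 92*156/4 = 14352/4 = 3588

LCM = 3588


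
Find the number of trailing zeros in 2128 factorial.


floor(2128/5) = 425
floor(2128/25) = 85
floor(2128/125) = 17
floor(2128/625) = 3
Total = 530

530 trailing zeros


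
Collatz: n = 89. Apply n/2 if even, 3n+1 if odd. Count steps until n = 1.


89 → 268 → 134 → 67 → 202 → 101 → 304 → 152 → 76 → 38 → 19 → 58 → 29 → 88 → 44 → 22 → 11 → 34 → 17 → 52 → 26 → 13 → 40 → 20 → 10 → 5 → 16 → 8 → 4 → 2 → 1
Total steps = 30

30 steps


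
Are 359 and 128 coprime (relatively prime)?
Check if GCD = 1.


Euclidean algorithm:
359 = 2 * 128 + 103
128 = 1 * 103 + 25
103 = 4 * 25 + 3
25 = 8 * 3 + 1
3 = 3 * 1 + 0
GCD(359, 128) = 1

Yes, coprime (GCD = 1)


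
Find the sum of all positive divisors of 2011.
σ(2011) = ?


Divisors of 2011: 1, 2011
Sum = 1 + 2011 = 2012

σ(2011) = 2012


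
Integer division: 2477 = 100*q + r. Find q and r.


2477 = 100 * 24 + 77
Check: 2400 + 77 = 2477

q = 24, r = 77


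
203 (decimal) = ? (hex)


203 (base 10) = 203 (decimal)
203 (decimal) = CB (base 16)


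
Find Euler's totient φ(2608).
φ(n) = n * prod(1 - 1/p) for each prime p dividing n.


2608 = 2^4 × 163
Prime factors: 2, 163
φ(2608) = 2608 × (1-1/2) × (1-1/163)
= 2608 × 1/2 × 162/163 = 1296

φ(2608) = 1296


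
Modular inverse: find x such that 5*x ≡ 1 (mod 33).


Use the extended Euclidean algorithm on (33, 5); each row r = 33*s + 5*t:
r=33, s=1, t=0
r=5, s=0, t=1
q=6: r=3, s=1, t=-6   [33*(1) + 5*(-6) = 3]
q=1: r=2, s=-1, t=7   [33*(-1) + 5*(7) = 2]
q=1: r=1, s=2, t=-13   [33*(2) + 5*(-13) = 1]
q=2: r=0, s=-5, t=33   [33*(-5) + 5*(33) = 0]
GCD = 1 with t = -13, so 5*(-13) ≡ 1 (mod 33)
Inverse = -13 mod 33 = 20
Check: 5 * 20 = 100 ≡ 1 (mod 33)

5^(-1) ≡ 20 (mod 33)


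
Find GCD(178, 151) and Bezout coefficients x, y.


Tabular extended Euclidean (each row: r = 178*s + 151*t):
r=178, s=1, t=0
r=151, s=0, t=1
q=1: r=27, s=1, t=-1   [178*(1) + 151*(-1) = 27]
q=5: r=16, s=-5, t=6   [178*(-5) + 151*(6) = 16]
q=1: r=11, s=6, t=-7   [178*(6) + 151*(-7) = 11]
q=1: r=5, s=-11, t=13   [178*(-11) + 151*(13) = 5]
q=2: r=1, s=28, t=-33   [178*(28) + 151*(-33) = 1]
q=5: r=0, s=-151, t=178   [178*(-151) + 151*(178) = 0]
GCD = 1; from the row with r=1: x=28, y=-33
Check: 178*(28) + 151*(-33) = 4984 - 4983 = 1

GCD = 1, x = 28, y = -33


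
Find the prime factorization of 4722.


4722 / 2 = 2361
2361 / 3 = 787
787 / 787 = 1
4722 = 2 × 3 × 787


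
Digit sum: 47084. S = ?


4 + 7 + 0 + 8 + 4 = 23


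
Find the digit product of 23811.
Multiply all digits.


2 × 3 × 8 × 1 × 1 = 48


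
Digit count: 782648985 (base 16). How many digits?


782648985 in base 16 = 2EA64699
Number of digits = 8

8 digits (base 16)


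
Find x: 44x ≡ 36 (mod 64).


GCD(44, 64) = 4 divides 36
Divide: 11x ≡ 9 (mod 16)
x ≡ 11 (mod 16)


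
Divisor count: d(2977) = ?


2977 = 13^1 × 229^1
d(2977) = (1+1) × (1+1) = 4

4 divisors


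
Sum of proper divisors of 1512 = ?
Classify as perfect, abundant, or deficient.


Proper divisors: 1, 2, 3, 4, 6, 7, 8, 9, 12, 14, 18, 21, 24, 27, 28, 36, 42, 54, 56, 63, 72, 84, 108, 126, 168, 189, 216, 252, 378, 504, 756
Sum = 1 + 2 + 3 + 4 + 6 + 7 + 8 + 9 + 12 + 14 + 18 + 21 + 24 + 27 + 28 + 36 + 42 + 54 + 56 + 63 + 72 + 84 + 108 + 126 + 168 + 189 + 216 + 252 + 378 + 504 + 756 = 3288
3288 > 1512 → abundant

s(1512) = 3288 (abundant)


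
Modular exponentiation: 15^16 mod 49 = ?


15^1 mod 49 = 15
15^2 mod 49 = 29
15^3 mod 49 = 43
15^4 mod 49 = 8
15^5 mod 49 = 22
15^6 mod 49 = 36
15^7 mod 49 = 1
15^8 mod 49 = 15
15^9 mod 49 = 29
15^10 mod 49 = 43
15^11 mod 49 = 8
15^12 mod 49 = 22
15^13 mod 49 = 36
15^14 mod 49 = 1
15^15 mod 49 = 15
15^16 mod 49 = 29


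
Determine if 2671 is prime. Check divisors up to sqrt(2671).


Check divisors up to sqrt(2671) = 51.6817
No divisors found.
2671 is prime.

Yes, 2671 is prime


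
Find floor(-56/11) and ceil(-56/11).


-56/11 = -5.0909
floor = -6
ceil = -5

floor = -6, ceil = -5


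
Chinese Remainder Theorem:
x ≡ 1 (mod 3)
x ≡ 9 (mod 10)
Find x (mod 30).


M = 3*10 = 30
M1 = M/3 = 10, M2 = M/10 = 3
M1^(-1) mod 3 = 1, M2^(-1) mod 10 = 7
x = 1*10*1 + 9*3*7 = 199
199 mod 30 = 19
Check: 19 mod 3 = 1 ✓, 19 mod 10 = 9 ✓

x ≡ 19 (mod 30)


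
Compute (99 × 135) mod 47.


99 × 135 = 13365
13365 mod 47 = 17


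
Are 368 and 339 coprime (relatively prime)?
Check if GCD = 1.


Euclidean algorithm:
368 = 1 * 339 + 29
339 = 11 * 29 + 20
29 = 1 * 20 + 9
20 = 2 * 9 + 2
9 = 4 * 2 + 1
2 = 2 * 1 + 0
GCD(368, 339) = 1

Yes, coprime (GCD = 1)


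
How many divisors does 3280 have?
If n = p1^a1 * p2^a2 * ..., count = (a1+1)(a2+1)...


3280 = 2^4 × 5^1 × 41^1
d(3280) = (4+1) × (1+1) × (1+1) = 20

20 divisors


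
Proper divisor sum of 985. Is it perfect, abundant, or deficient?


Proper divisors: 1, 5, 197
Sum = 1 + 5 + 197 = 203
203 < 985 → deficient

s(985) = 203 (deficient)


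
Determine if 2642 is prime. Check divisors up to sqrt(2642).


2642 / 2 = 1321 (exact division)
2642 is NOT prime.

No, 2642 is not prime


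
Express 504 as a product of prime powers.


504 / 2 = 252
252 / 2 = 126
126 / 2 = 63
63 / 3 = 21
21 / 3 = 7
7 / 7 = 1
504 = 2^3 × 3^2 × 7


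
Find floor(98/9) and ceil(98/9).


98/9 = 10.8889
floor = 10
ceil = 11

floor = 10, ceil = 11


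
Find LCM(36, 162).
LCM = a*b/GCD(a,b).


GCD(36, 162) = 18
LCM = 36*162/18 = 5832/18 = 324

LCM = 324


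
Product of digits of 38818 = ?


3 × 8 × 8 × 1 × 8 = 1536


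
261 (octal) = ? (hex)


261 (base 8) = 177 (decimal)
177 (decimal) = B1 (base 16)


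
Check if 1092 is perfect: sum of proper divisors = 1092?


Proper divisors of 1092: 1, 2, 3, 4, 6, 7, 12, 13, 14, 21, 26, 28, 39, 42, 52, 78, 84, 91, 156, 182, 273, 364, 546
Sum = 1 + 2 + 3 + 4 + 6 + 7 + 12 + 13 + 14 + 21 + 26 + 28 + 39 + 42 + 52 + 78 + 84 + 91 + 156 + 182 + 273 + 364 + 546 = 2044

No, 1092 is not perfect (2044 ≠ 1092)


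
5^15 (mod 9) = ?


5^1 mod 9 = 5
5^2 mod 9 = 7
5^3 mod 9 = 8
5^4 mod 9 = 4
5^5 mod 9 = 2
5^6 mod 9 = 1
5^7 mod 9 = 5
5^8 mod 9 = 7
5^9 mod 9 = 8
5^10 mod 9 = 4
5^11 mod 9 = 2
5^12 mod 9 = 1
5^13 mod 9 = 5
5^14 mod 9 = 7
5^15 mod 9 = 8


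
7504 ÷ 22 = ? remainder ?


7504 = 22 * 341 + 2
Check: 7502 + 2 = 7504

q = 341, r = 2


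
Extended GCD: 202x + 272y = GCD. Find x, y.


Tabular extended Euclidean (each row: r = 202*s + 272*t):
r=202, s=1, t=0
r=272, s=0, t=1
q=0: r=202, s=1, t=0   [202*(1) + 272*(0) = 202]
q=1: r=70, s=-1, t=1   [202*(-1) + 272*(1) = 70]
q=2: r=62, s=3, t=-2   [202*(3) + 272*(-2) = 62]
q=1: r=8, s=-4, t=3   [202*(-4) + 272*(3) = 8]
q=7: r=6, s=31, t=-23   [202*(31) + 272*(-23) = 6]
q=1: r=2, s=-35, t=26   [202*(-35) + 272*(26) = 2]
q=3: r=0, s=136, t=-101   [202*(136) + 272*(-101) = 0]
GCD = 2; from the row with r=2: x=-35, y=26
Check: 202*(-35) + 272*(26) = -7070 + 7072 = 2

GCD = 2, x = -35, y = 26


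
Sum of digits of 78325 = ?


7 + 8 + 3 + 2 + 5 = 25


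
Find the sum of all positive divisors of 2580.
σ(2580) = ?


Divisors of 2580: 1, 2, 3, 4, 5, 6, 10, 12, 15, 20, 30, 43, 60, 86, 129, 172, 215, 258, 430, 516, 645, 860, 1290, 2580
Sum = 1 + 2 + 3 + 4 + 5 + 6 + 10 + 12 + 15 + 20 + 30 + 43 + 60 + 86 + 129 + 172 + 215 + 258 + 430 + 516 + 645 + 860 + 1290 + 2580 = 7392

σ(2580) = 7392


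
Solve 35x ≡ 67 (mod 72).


GCD(35, 72) = 1, unique solution
a^(-1) mod 72 = 35
x = 35 * 67 mod 72 = 41

x ≡ 41 (mod 72)


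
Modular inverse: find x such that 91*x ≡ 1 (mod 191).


Use the extended Euclidean algorithm on (191, 91); each row r = 191*s + 91*t:
r=191, s=1, t=0
r=91, s=0, t=1
q=2: r=9, s=1, t=-2   [191*(1) + 91*(-2) = 9]
q=10: r=1, s=-10, t=21   [191*(-10) + 91*(21) = 1]
q=9: r=0, s=91, t=-191   [191*(91) + 91*(-191) = 0]
GCD = 1 with t = 21, so 91*(21) ≡ 1 (mod 191)
Inverse = 21 mod 191 = 21
Check: 91 * 21 = 1911 ≡ 1 (mod 191)

91^(-1) ≡ 21 (mod 191)


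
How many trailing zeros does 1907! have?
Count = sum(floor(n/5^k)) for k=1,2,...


floor(1907/5) = 381
floor(1907/25) = 76
floor(1907/125) = 15
floor(1907/625) = 3
Total = 475

475 trailing zeros


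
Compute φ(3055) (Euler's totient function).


3055 = 5 × 13 × 47
Prime factors: 5, 13, 47
φ(3055) = 3055 × (1-1/5) × (1-1/13) × (1-1/47)
= 3055 × 4/5 × 12/13 × 46/47 = 2208

φ(3055) = 2208


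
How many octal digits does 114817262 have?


114817262 in base 8 = 665774356
Number of digits = 9

9 digits (base 8)


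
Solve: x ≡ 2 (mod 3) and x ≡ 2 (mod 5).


M = 3*5 = 15
M1 = M/3 = 5, M2 = M/5 = 3
M1^(-1) mod 3 = 2, M2^(-1) mod 5 = 2
x = 2*5*2 + 2*3*2 = 32
32 mod 15 = 2
Check: 2 mod 3 = 2 ✓, 2 mod 5 = 2 ✓

x ≡ 2 (mod 15)


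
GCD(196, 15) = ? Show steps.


196 = 13 * 15 + 1
15 = 15 * 1 + 0
GCD = 1


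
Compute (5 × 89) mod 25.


5 × 89 = 445
445 mod 25 = 20


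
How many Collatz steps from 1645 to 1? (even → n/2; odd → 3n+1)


1645 → 4936 → 2468 → 1234 → 617 → 1852 → 926 → 463 → 1390 → 695 → 2086 → 1043 → 3130 → 1565 → 4696 → 2348 → 1174 → 587 → 1762 → 881 → 2644 → 1322 → 661 → 1984 → 992 → 496 → 248 → 124 → 62 → 31 → 94 → 47 → 142 → 71 → 214 → 107 → 322 → 161 → 484 → 242 → 121 → 364 → 182 → 91 → 274 → 137 → 412 → 206 → 103 → 310 → 155 → 466 → 233 → 700 → 350 → 175 → 526 → 263 → 790 → 395 → 1186 → 593 → 1780 → 890 → 445 → 1336 → 668 → 334 → 167 → 502 → 251 → 754 → 377 → 1132 → 566 → 283 → 850 → 425 → 1276 → 638 → 319 → 958 → 479 → 1438 → 719 → 2158 → 1079 → 3238 → 1619 → 4858 → 2429 → 7288 → 3644 → 1822 → 911 → 2734 → 1367 → 4102 → 2051 → 6154 → 3077 → 9232 → 4616 → 2308 → 1154 → 577 → 1732 → 866 → 433 → 1300 → 650 → 325 → 976 → 488 → 244 → 122 → 61 → 184 → 92 → 46 → 23 → 70 → 35 → 106 → 53 → 160 → 80 → 40 → 20 → 10 → 5 → 16 → 8 → 4 → 2 → 1
Total steps = 135

135 steps


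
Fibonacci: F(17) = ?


Sequence: 1, 1, 2, 3, 5, 8, 13, 21, 34, 55, 89, 144, 233, 377, 610, 987, 1597
F(17) = 1597


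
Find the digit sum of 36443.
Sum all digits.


3 + 6 + 4 + 4 + 3 = 20


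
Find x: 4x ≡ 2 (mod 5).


GCD(4, 5) = 1, unique solution
a^(-1) mod 5 = 4
x = 4 * 2 mod 5 = 3

x ≡ 3 (mod 5)


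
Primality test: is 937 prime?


Check divisors up to sqrt(937) = 30.6105
No divisors found.
937 is prime.

Yes, 937 is prime


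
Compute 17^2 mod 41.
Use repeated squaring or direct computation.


17^1 mod 41 = 17
17^2 mod 41 = 2


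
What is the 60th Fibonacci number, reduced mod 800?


F(k) mod 800 for k=1..60:
1, 1, 2, 3, 5, 8, 13, 21, 34, 55, 89, 144, 233, 377, 610, 187, 797, 184, 181, 365, 546, 111, 657, 768, 625, 593, 418, 211, 629, 40, 669, 709, 578, 487, 265, 752, 217, 169, 386, 555, 141, 696, 37, 733, 770, 703, 673, 576, 449, 225, 674, 99, 773, 72, 45, 117, 162, 279, 441, 720
F(60) mod 800 = 720


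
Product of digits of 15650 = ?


1 × 5 × 6 × 5 × 0 = 0


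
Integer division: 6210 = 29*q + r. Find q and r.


6210 = 29 * 214 + 4
Check: 6206 + 4 = 6210

q = 214, r = 4


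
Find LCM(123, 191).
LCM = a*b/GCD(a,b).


GCD(123, 191) = 1
LCM = 123*191/1 = 23493/1 = 23493

LCM = 23493


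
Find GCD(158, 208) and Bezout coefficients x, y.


Tabular extended Euclidean (each row: r = 158*s + 208*t):
r=158, s=1, t=0
r=208, s=0, t=1
q=0: r=158, s=1, t=0   [158*(1) + 208*(0) = 158]
q=1: r=50, s=-1, t=1   [158*(-1) + 208*(1) = 50]
q=3: r=8, s=4, t=-3   [158*(4) + 208*(-3) = 8]
q=6: r=2, s=-25, t=19   [158*(-25) + 208*(19) = 2]
q=4: r=0, s=104, t=-79   [158*(104) + 208*(-79) = 0]
GCD = 2; from the row with r=2: x=-25, y=19
Check: 158*(-25) + 208*(19) = -3950 + 3952 = 2

GCD = 2, x = -25, y = 19


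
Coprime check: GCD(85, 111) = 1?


Euclidean algorithm:
111 = 1 * 85 + 26
85 = 3 * 26 + 7
26 = 3 * 7 + 5
7 = 1 * 5 + 2
5 = 2 * 2 + 1
2 = 2 * 1 + 0
GCD(85, 111) = 1

Yes, coprime (GCD = 1)


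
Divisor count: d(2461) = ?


2461 = 23^1 × 107^1
d(2461) = (1+1) × (1+1) = 4

4 divisors


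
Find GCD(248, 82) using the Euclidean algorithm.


248 = 3 * 82 + 2
82 = 41 * 2 + 0
GCD = 2


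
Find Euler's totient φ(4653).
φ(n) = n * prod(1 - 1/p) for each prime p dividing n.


4653 = 3^2 × 11 × 47
Prime factors: 3, 11, 47
φ(4653) = 4653 × (1-1/3) × (1-1/11) × (1-1/47)
= 4653 × 2/3 × 10/11 × 46/47 = 2760

φ(4653) = 2760


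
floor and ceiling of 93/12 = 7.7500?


93/12 = 7.7500
floor = 7
ceil = 8

floor = 7, ceil = 8


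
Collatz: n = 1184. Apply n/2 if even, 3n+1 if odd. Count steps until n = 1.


1184 → 592 → 296 → 148 → 74 → 37 → 112 → 56 → 28 → 14 → 7 → 22 → 11 → 34 → 17 → 52 → 26 → 13 → 40 → 20 → 10 → 5 → 16 → 8 → 4 → 2 → 1
Total steps = 26

26 steps


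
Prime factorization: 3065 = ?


3065 / 5 = 613
613 / 613 = 1
3065 = 5 × 613


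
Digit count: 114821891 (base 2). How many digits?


114821891 in base 2 = 110110110000000101100000011
Number of digits = 27

27 digits (base 2)


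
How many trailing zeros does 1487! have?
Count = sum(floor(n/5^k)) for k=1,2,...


floor(1487/5) = 297
floor(1487/25) = 59
floor(1487/125) = 11
floor(1487/625) = 2
Total = 369

369 trailing zeros


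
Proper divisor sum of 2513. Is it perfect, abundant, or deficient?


Proper divisors: 1, 7, 359
Sum = 1 + 7 + 359 = 367
367 < 2513 → deficient

s(2513) = 367 (deficient)


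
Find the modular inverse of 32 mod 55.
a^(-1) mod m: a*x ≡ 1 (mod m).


Use the extended Euclidean algorithm on (55, 32); each row r = 55*s + 32*t:
r=55, s=1, t=0
r=32, s=0, t=1
q=1: r=23, s=1, t=-1   [55*(1) + 32*(-1) = 23]
q=1: r=9, s=-1, t=2   [55*(-1) + 32*(2) = 9]
q=2: r=5, s=3, t=-5   [55*(3) + 32*(-5) = 5]
q=1: r=4, s=-4, t=7   [55*(-4) + 32*(7) = 4]
q=1: r=1, s=7, t=-12   [55*(7) + 32*(-12) = 1]
q=4: r=0, s=-32, t=55   [55*(-32) + 32*(55) = 0]
GCD = 1 with t = -12, so 32*(-12) ≡ 1 (mod 55)
Inverse = -12 mod 55 = 43
Check: 32 * 43 = 1376 ≡ 1 (mod 55)

32^(-1) ≡ 43 (mod 55)


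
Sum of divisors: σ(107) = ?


Divisors of 107: 1, 107
Sum = 1 + 107 = 108

σ(107) = 108


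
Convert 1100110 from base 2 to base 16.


1100110 (base 2) = 102 (decimal)
102 (decimal) = 66 (base 16)


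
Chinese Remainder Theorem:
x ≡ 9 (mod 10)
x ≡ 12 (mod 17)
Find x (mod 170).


M = 10*17 = 170
M1 = M/10 = 17, M2 = M/17 = 10
M1^(-1) mod 10 = 3, M2^(-1) mod 17 = 12
x = 9*17*3 + 12*10*12 = 1899
1899 mod 170 = 29
Check: 29 mod 10 = 9 ✓, 29 mod 17 = 12 ✓

x ≡ 29 (mod 170)


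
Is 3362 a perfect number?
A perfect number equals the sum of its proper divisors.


Proper divisors of 3362: 1, 2, 41, 82, 1681
Sum = 1 + 2 + 41 + 82 + 1681 = 1807

No, 3362 is not perfect (1807 ≠ 3362)


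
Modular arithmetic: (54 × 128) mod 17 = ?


54 × 128 = 6912
6912 mod 17 = 10


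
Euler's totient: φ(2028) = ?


2028 = 2^2 × 3 × 13^2
Prime factors: 2, 3, 13
φ(2028) = 2028 × (1-1/2) × (1-1/3) × (1-1/13)
= 2028 × 1/2 × 2/3 × 12/13 = 624

φ(2028) = 624


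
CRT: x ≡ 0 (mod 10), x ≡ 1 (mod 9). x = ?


M = 10*9 = 90
M1 = M/10 = 9, M2 = M/9 = 10
M1^(-1) mod 10 = 9, M2^(-1) mod 9 = 1
x = 0*9*9 + 1*10*1 = 10
10 mod 90 = 10
Check: 10 mod 10 = 0 ✓, 10 mod 9 = 1 ✓

x ≡ 10 (mod 90)


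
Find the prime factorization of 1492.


1492 / 2 = 746
746 / 2 = 373
373 / 373 = 1
1492 = 2^2 × 373
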